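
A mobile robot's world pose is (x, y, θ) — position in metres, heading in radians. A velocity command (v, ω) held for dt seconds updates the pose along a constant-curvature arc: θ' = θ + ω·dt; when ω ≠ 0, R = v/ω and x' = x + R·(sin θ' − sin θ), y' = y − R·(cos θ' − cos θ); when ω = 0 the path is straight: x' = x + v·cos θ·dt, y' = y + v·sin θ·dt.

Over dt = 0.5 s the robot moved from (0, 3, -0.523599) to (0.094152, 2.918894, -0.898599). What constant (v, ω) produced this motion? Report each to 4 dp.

Δθ = -0.898599 − -0.523599 = -0.375000
ω = Δθ/dt = -0.375000/0.5 = -0.7500
R = Δx/(sin θ' − sin θ) = -0.3333
v = R·ω = -0.3333·-0.7500 = 0.2500

v = 0.2500, ω = -0.7500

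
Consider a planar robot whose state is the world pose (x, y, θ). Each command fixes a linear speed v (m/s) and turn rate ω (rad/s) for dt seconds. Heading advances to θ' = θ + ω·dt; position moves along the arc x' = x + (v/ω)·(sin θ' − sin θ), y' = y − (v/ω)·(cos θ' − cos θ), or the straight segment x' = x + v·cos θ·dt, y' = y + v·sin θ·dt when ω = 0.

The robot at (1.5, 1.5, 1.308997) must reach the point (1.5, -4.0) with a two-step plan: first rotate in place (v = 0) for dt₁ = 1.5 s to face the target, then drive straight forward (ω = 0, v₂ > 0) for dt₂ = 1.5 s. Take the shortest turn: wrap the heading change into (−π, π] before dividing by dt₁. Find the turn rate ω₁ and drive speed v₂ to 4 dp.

ω₁ = -1.9199, v₂ = 3.6667

heading to target = atan2(-4−1.5, 1.5−1.5) = -1.5708
Δθ = wrap(-1.5708 − 1.3090) = -2.8798; ω₁ = Δθ/dt₁ = -1.9199
distance = √((1.5−1.5)² + (-4−1.5)²) = 5.5000; v₂ = distance/dt₂ = 3.6667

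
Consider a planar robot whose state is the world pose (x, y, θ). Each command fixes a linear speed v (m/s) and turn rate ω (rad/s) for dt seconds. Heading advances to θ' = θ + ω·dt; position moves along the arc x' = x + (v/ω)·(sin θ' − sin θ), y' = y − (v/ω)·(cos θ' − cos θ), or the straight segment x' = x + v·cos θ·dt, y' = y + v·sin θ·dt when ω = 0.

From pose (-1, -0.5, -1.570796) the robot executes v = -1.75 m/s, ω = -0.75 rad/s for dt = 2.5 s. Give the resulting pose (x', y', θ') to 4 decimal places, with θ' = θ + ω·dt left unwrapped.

(2.0322, 1.7262, -3.4458)

θ' = -1.5708 + -0.75·2.5 = -3.4458
R = v/ω = -1.75/-0.75 = 2.3333
x' = -1 + 2.3333·(sin -3.4458 − sin -1.5708) = 2.0322
y' = -0.5 − 2.3333·(cos -3.4458 − cos -1.5708) = 1.7262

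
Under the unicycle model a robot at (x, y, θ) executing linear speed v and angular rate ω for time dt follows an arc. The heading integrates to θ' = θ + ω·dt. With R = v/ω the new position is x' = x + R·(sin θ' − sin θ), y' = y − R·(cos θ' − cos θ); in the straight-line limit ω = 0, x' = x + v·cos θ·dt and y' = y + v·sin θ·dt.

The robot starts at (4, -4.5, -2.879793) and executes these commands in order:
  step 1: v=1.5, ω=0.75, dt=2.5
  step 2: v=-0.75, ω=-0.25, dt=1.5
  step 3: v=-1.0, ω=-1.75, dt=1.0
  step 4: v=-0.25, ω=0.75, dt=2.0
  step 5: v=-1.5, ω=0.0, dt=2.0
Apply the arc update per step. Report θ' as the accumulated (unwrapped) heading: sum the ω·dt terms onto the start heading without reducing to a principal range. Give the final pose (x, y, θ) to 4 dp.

step 1: θ'=-1.0048 (R=2.0000) → pose (2.8295, -7.5044, -1.0048)
step 2: θ'=-1.3798 (R=3.0000) → pose (2.4162, -6.4651, -1.3798)
step 3: θ'=-3.1298 (R=0.5714) → pose (2.9705, -5.7852, -3.1298)
step 4: θ'=-1.6298 (R=-0.3333) → pose (3.2994, -5.4716, -1.6298)
step 5: θ'=-1.6298 (straight) → pose (3.4762, -2.4768, -1.6298)

(3.4762, -2.4768, -1.6298)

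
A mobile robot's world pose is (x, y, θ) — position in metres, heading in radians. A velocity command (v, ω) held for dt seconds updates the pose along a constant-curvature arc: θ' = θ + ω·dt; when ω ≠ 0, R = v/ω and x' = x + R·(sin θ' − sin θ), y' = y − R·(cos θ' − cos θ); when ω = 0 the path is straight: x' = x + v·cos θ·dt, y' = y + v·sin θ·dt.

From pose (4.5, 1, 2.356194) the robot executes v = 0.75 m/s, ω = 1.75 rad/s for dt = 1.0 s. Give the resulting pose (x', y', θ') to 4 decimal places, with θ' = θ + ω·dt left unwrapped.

θ' = 2.3562 + 1.75·1.0 = 4.1062
R = v/ω = 0.75/1.75 = 0.4286
x' = 4.5 + 0.4286·(sin 4.1062 − sin 2.3562) = 3.8447
y' = 1 − 0.4286·(cos 4.1062 − cos 2.3562) = 0.9411

(3.8447, 0.9411, 4.1062)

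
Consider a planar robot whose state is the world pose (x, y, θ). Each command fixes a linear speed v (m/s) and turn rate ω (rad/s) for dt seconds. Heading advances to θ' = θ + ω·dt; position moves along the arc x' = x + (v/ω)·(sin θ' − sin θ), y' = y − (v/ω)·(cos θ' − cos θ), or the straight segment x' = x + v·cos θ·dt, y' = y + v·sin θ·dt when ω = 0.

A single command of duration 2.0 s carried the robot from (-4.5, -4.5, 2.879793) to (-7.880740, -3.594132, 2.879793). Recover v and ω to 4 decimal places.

v = 1.7500, ω = 0.0000

Δθ = 2.879793 − 2.879793 = 0.000000
ω = Δθ/dt = 0.000000/2.0 = 0.0000
ω = 0 → v = (Δx·cos θ + Δy·sin θ)/dt = 1.7500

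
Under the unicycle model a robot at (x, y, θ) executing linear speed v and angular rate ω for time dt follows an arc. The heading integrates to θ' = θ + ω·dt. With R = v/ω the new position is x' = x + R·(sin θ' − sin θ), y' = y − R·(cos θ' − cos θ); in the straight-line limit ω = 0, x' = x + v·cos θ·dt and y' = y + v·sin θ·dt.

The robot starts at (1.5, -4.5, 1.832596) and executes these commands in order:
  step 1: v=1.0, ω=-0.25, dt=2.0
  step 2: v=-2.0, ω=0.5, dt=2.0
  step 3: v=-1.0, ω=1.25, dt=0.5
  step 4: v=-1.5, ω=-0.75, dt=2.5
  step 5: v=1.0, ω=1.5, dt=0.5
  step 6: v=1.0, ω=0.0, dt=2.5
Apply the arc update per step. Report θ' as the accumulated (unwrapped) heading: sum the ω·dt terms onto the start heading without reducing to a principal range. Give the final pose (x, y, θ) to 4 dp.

step 1: θ'=1.3326 (R=-4.0000) → pose (1.4766, -2.5209, 1.3326)
step 2: θ'=2.3326 (R=-4.0000) → pose (2.4693, -6.2256, 2.3326)
step 3: θ'=2.9576 (R=-0.8000) → pose (2.9018, -6.4599, 2.9576)
step 4: θ'=1.0826 (R=2.0000) → pose (4.3023, -9.3643, 1.0826)
step 5: θ'=1.8326 (R=0.6667) → pose (4.3574, -8.8790, 1.8326)
step 6: θ'=1.8326 (straight) → pose (3.7104, -6.4642, 1.8326)

(3.7104, -6.4642, 1.8326)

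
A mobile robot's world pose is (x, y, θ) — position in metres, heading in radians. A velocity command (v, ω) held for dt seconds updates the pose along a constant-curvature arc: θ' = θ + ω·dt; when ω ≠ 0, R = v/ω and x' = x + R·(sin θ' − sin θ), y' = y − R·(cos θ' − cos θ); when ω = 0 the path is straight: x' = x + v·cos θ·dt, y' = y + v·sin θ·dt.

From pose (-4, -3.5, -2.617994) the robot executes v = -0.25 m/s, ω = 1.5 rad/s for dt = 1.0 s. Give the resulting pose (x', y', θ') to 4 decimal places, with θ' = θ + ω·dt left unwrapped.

(-3.9335, -3.2827, -1.1180)

θ' = -2.6180 + 1.5·1.0 = -1.1180
R = v/ω = -0.25/1.5 = -0.1667
x' = -4 + -0.1667·(sin -1.1180 − sin -2.6180) = -3.9335
y' = -3.5 − -0.1667·(cos -1.1180 − cos -2.6180) = -3.2827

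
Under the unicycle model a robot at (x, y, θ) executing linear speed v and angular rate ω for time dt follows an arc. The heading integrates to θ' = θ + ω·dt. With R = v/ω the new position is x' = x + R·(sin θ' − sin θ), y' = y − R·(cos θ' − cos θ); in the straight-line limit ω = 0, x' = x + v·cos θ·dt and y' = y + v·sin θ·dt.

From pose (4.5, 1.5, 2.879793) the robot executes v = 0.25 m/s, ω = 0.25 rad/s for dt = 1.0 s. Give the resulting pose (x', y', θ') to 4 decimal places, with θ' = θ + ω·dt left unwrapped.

θ' = 2.8798 + 0.25·1.0 = 3.1298
R = v/ω = 0.25/0.25 = 1.0000
x' = 4.5 + 1.0000·(sin 3.1298 − sin 2.8798) = 4.2530
y' = 1.5 − 1.0000·(cos 3.1298 − cos 2.8798) = 1.5340

(4.2530, 1.5340, 3.1298)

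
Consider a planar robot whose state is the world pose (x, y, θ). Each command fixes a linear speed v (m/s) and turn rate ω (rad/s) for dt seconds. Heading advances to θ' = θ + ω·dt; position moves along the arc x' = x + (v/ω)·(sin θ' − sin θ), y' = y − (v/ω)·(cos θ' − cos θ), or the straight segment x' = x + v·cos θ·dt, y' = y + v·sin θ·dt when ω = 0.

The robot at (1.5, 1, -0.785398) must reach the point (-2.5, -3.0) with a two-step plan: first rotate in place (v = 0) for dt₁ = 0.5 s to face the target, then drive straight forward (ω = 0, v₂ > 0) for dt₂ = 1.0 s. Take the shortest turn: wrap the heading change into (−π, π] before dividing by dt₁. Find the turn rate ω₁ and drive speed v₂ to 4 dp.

ω₁ = -3.1416, v₂ = 5.6569

heading to target = atan2(-3−1, -2.5−1.5) = -2.3562
Δθ = wrap(-2.3562 − -0.7854) = -1.5708; ω₁ = Δθ/dt₁ = -3.1416
distance = √((-2.5−1.5)² + (-3−1)²) = 5.6569; v₂ = distance/dt₂ = 5.6569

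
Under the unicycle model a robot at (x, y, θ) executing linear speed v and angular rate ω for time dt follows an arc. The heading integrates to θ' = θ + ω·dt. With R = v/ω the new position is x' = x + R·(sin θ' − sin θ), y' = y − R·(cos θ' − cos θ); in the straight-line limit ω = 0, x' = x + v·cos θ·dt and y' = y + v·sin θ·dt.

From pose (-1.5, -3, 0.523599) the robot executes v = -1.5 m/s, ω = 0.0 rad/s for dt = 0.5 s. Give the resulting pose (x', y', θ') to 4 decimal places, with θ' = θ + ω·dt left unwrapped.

(-2.1495, -3.3750, 0.5236)

θ' = 0.5236 + 0.0·0.5 = 0.5236
ω = 0 → straight: x' = -1.5 + -1.5·cos(0.5236)·0.5 = -2.1495
y' = -3 + -1.5·sin(0.5236)·0.5 = -3.3750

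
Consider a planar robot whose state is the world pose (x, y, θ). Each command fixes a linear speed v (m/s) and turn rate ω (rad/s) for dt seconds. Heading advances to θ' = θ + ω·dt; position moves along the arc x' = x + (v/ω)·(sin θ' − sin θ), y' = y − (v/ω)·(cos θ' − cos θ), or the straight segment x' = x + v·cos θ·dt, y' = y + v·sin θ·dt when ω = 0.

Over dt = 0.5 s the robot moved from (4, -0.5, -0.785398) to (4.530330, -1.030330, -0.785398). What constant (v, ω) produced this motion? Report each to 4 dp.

v = 1.5000, ω = 0.0000

Δθ = -0.785398 − -0.785398 = 0.000000
ω = Δθ/dt = 0.000000/0.5 = 0.0000
ω = 0 → v = (Δx·cos θ + Δy·sin θ)/dt = 1.5000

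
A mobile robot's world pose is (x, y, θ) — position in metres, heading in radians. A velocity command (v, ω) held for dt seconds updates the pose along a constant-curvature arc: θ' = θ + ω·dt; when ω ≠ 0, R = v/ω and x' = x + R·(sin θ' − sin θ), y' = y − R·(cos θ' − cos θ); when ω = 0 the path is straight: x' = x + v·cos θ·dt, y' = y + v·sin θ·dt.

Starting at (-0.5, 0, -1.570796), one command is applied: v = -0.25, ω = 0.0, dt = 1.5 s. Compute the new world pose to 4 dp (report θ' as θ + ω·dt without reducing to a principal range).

θ' = -1.5708 + 0.0·1.5 = -1.5708
ω = 0 → straight: x' = -0.5 + -0.25·cos(-1.5708)·1.5 = -0.5000
y' = 0 + -0.25·sin(-1.5708)·1.5 = 0.3750

(-0.5000, 0.3750, -1.5708)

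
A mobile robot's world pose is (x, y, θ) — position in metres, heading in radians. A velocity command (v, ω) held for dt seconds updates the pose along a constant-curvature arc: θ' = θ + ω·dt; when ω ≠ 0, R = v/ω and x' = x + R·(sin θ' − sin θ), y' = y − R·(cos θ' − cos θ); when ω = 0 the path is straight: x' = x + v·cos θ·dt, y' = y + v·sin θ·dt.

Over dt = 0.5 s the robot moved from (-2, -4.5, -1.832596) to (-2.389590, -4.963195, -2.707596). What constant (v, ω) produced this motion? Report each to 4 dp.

Δθ = -2.707596 − -1.832596 = -0.875000
ω = Δθ/dt = -0.875000/0.5 = -1.7500
R = −Δy/(cos θ' − cos θ) = -0.7143
v = R·ω = -0.7143·-1.7500 = 1.2500

v = 1.2500, ω = -1.7500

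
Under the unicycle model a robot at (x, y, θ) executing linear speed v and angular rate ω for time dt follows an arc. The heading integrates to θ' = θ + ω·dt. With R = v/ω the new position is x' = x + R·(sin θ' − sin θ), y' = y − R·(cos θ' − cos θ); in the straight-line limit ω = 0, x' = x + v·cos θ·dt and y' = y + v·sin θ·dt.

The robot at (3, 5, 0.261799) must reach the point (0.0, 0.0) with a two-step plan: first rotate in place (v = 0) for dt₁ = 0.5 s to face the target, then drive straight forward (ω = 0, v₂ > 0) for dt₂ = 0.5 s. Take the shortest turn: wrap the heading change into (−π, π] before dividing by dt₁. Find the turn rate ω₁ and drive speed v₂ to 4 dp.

heading to target = atan2(0−5, 0−3) = -2.1112
Δθ = wrap(-2.1112 − 0.2618) = -2.3730; ω₁ = Δθ/dt₁ = -4.7460
distance = √((0−3)² + (0−5)²) = 5.8310; v₂ = distance/dt₂ = 11.6619

ω₁ = -4.7460, v₂ = 11.6619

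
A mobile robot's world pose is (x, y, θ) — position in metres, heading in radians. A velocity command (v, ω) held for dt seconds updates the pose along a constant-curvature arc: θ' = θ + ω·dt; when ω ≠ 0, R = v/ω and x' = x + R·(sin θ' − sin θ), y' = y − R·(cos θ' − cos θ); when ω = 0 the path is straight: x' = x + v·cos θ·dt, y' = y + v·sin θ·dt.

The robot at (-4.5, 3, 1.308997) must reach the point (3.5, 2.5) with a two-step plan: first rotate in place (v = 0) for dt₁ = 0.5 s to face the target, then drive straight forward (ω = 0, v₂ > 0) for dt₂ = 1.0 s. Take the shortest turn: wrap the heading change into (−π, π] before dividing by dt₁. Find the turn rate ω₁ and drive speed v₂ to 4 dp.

heading to target = atan2(2.5−3, 3.5−-4.5) = -0.0624
Δθ = wrap(-0.0624 − 1.3090) = -1.3714; ω₁ = Δθ/dt₁ = -2.7428
distance = √((3.5−-4.5)² + (2.5−3)²) = 8.0156; v₂ = distance/dt₂ = 8.0156

ω₁ = -2.7428, v₂ = 8.0156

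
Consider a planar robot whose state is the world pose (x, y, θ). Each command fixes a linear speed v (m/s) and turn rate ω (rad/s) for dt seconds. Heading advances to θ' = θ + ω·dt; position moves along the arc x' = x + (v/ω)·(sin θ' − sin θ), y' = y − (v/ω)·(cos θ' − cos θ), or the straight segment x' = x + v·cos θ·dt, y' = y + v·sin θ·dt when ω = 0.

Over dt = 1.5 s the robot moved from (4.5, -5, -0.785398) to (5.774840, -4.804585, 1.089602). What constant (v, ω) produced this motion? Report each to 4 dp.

v = 1.0000, ω = 1.2500

Δθ = 1.089602 − -0.785398 = 1.875000
ω = Δθ/dt = 1.875000/1.5 = 1.2500
R = Δx/(sin θ' − sin θ) = 0.8000
v = R·ω = 0.8000·1.2500 = 1.0000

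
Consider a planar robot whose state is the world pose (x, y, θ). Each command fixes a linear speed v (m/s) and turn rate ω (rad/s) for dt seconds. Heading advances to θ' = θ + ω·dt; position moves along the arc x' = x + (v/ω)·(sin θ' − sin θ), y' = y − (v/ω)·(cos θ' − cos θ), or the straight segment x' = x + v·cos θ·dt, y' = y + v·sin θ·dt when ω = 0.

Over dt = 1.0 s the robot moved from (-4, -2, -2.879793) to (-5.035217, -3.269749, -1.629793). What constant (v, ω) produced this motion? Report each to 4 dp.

Δθ = -1.629793 − -2.879793 = 1.250000
ω = Δθ/dt = 1.250000/1.0 = 1.2500
R = −Δy/(cos θ' − cos θ) = 1.4000
v = R·ω = 1.4000·1.2500 = 1.7500

v = 1.7500, ω = 1.2500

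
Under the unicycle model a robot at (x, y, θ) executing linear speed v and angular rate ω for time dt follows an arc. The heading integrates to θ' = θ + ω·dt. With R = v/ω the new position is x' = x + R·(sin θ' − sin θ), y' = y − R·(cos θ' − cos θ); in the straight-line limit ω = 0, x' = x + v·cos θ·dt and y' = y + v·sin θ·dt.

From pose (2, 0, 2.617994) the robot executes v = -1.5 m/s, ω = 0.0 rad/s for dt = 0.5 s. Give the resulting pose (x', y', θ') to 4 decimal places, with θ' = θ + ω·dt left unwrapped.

θ' = 2.6180 + 0.0·0.5 = 2.6180
ω = 0 → straight: x' = 2 + -1.5·cos(2.6180)·0.5 = 2.6495
y' = 0 + -1.5·sin(2.6180)·0.5 = -0.3750

(2.6495, -0.3750, 2.6180)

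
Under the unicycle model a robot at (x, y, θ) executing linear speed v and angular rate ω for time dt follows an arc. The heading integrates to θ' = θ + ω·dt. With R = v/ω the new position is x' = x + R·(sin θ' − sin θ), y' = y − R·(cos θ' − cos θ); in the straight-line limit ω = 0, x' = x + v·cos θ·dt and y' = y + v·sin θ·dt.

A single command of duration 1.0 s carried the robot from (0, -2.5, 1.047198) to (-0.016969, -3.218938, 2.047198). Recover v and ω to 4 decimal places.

v = -0.7500, ω = 1.0000

Δθ = 2.047198 − 1.047198 = 1.000000
ω = Δθ/dt = 1.000000/1.0 = 1.0000
R = −Δy/(cos θ' − cos θ) = -0.7500
v = R·ω = -0.7500·1.0000 = -0.7500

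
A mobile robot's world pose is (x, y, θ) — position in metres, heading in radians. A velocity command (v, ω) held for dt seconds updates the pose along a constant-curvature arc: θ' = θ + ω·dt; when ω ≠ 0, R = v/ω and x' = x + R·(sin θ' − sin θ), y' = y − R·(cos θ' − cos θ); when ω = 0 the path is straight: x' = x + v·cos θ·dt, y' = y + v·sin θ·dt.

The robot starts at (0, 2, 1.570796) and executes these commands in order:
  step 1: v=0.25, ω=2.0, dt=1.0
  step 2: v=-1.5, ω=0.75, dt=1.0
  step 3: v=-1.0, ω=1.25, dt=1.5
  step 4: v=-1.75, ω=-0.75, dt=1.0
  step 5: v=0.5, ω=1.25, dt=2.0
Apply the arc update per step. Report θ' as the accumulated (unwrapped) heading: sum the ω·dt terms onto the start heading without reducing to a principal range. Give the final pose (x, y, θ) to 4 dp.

step 1: θ'=3.5708 (R=0.1250) → pose (-0.1770, 2.1137, 3.5708)
step 2: θ'=4.3208 (R=-2.0000) → pose (0.8393, 3.1689, 4.3208)
step 3: θ'=6.1958 (R=-0.8000) → pose (0.1697, 4.2712, 6.1958)
step 4: θ'=5.4458 (R=2.3333) → pose (-1.3601, 5.0337, 5.4458)
step 5: θ'=7.9458 (R=0.4000) → pose (-0.6646, 5.3381, 7.9458)

(-0.6646, 5.3381, 7.9458)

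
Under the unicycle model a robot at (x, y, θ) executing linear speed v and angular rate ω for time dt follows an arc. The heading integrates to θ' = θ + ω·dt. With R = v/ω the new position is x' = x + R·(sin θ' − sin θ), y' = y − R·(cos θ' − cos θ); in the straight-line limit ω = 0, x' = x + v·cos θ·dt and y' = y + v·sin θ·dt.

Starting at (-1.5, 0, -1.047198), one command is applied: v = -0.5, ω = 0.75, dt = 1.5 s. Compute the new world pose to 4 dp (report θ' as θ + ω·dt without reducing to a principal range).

(-2.1292, 0.3313, 0.0778)

θ' = -1.0472 + 0.75·1.5 = 0.0778
R = v/ω = -0.5/0.75 = -0.6667
x' = -1.5 + -0.6667·(sin 0.0778 − sin -1.0472) = -2.1292
y' = 0 − -0.6667·(cos 0.0778 − cos -1.0472) = 0.3313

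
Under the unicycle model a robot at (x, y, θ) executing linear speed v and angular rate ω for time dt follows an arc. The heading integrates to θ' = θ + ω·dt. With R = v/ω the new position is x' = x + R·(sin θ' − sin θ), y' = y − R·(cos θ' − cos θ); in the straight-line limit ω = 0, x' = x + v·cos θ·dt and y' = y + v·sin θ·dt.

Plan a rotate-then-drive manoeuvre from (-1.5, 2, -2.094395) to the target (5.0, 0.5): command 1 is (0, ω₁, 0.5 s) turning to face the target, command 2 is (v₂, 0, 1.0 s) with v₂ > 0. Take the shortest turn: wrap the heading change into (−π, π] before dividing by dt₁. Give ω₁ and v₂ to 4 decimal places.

ω₁ = 3.7352, v₂ = 6.6708

heading to target = atan2(0.5−2, 5−-1.5) = -0.2268
Δθ = wrap(-0.2268 − -2.0944) = 1.8676; ω₁ = Δθ/dt₁ = 3.7352
distance = √((5−-1.5)² + (0.5−2)²) = 6.6708; v₂ = distance/dt₂ = 6.6708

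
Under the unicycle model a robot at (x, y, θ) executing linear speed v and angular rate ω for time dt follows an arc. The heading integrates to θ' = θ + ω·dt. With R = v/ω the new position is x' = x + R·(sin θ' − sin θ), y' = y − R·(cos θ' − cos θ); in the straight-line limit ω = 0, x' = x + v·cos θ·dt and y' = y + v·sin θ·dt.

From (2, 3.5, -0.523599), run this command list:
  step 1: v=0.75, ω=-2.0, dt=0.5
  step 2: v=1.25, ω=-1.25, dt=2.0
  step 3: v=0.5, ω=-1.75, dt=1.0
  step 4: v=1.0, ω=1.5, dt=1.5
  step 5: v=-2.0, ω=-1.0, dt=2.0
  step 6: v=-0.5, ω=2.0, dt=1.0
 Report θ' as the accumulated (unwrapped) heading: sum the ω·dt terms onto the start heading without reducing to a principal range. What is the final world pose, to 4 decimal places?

(1.1313, 0.4224, -3.5236)

step 1: θ'=-1.5236 (R=-0.3750) → pose (2.1871, 3.1929, -1.5236)
step 2: θ'=-4.0236 (R=-1.0000) → pose (0.4162, 2.5101, -4.0236)
step 3: θ'=-5.7736 (R=-0.2857) → pose (0.4974, 2.9412, -5.7736)
step 4: θ'=-3.5236 (R=0.6667) → pose (0.4207, 4.1417, -3.5236)
step 5: θ'=-5.5236 (R=2.0000) → pose (1.0524, 0.8357, -5.5236)
step 6: θ'=-3.5236 (R=-0.2500) → pose (1.1313, 0.4224, -3.5236)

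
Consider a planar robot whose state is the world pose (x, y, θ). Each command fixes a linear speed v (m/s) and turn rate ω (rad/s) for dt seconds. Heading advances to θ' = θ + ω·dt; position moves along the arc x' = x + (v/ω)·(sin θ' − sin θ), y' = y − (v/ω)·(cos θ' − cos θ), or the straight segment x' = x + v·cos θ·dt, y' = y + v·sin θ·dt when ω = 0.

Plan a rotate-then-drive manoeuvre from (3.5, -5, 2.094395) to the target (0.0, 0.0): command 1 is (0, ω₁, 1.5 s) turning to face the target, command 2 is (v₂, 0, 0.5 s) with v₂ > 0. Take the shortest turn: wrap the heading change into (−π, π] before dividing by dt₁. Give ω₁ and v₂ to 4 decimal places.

ω₁ = 0.0581, v₂ = 12.2066

heading to target = atan2(0−-5, 0−3.5) = 2.1815
Δθ = wrap(2.1815 − 2.0944) = 0.0871; ω₁ = Δθ/dt₁ = 0.0581
distance = √((0−3.5)² + (0−-5)²) = 6.1033; v₂ = distance/dt₂ = 12.2066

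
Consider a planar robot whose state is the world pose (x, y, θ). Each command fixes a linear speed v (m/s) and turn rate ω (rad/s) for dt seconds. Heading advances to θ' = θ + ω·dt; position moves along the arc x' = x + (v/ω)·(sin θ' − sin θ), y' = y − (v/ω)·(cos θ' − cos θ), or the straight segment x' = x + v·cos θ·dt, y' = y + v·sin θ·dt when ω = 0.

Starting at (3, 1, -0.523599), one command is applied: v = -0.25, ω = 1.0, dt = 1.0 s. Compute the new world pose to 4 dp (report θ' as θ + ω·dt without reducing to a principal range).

θ' = -0.5236 + 1.0·1.0 = 0.4764
R = v/ω = -0.25/1.0 = -0.2500
x' = 3 + -0.2500·(sin 0.4764 − sin -0.5236) = 2.7604
y' = 1 − -0.2500·(cos 0.4764 − cos -0.5236) = 1.0057

(2.7604, 1.0057, 0.4764)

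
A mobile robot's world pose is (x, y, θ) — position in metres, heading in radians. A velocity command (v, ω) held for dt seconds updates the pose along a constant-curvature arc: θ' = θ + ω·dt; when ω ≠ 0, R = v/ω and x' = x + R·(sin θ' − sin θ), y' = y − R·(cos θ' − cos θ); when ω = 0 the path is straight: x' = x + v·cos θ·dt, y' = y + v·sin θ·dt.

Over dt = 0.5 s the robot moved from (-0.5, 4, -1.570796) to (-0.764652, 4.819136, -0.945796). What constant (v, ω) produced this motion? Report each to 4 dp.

v = -1.7500, ω = 1.2500

Δθ = -0.945796 − -1.570796 = 0.625000
ω = Δθ/dt = 0.625000/0.5 = 1.2500
R = −Δy/(cos θ' − cos θ) = -1.4000
v = R·ω = -1.4000·1.2500 = -1.7500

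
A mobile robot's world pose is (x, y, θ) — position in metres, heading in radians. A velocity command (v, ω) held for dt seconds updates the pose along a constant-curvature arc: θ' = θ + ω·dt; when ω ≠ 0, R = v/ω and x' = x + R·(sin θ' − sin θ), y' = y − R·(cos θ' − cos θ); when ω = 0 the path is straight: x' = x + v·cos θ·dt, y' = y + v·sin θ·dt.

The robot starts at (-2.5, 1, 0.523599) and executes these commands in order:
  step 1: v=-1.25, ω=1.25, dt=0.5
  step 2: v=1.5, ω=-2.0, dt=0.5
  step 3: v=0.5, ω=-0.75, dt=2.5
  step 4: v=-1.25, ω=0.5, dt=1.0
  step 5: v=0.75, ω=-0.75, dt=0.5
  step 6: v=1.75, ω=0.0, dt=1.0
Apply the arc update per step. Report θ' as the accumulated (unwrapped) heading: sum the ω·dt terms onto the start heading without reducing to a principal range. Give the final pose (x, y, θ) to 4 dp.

step 1: θ'=1.1486 (R=-1.0000) → pose (-2.9122, 0.5437, 1.1486)
step 2: θ'=0.1486 (R=-0.7500) → pose (-2.3391, 0.9782, 0.1486)
step 3: θ'=-1.7264 (R=-0.6667) → pose (-1.5818, 0.2155, -1.7264)
step 4: θ'=-1.2264 (R=-2.5000) → pose (-1.6984, 1.4470, -1.2264)
step 5: θ'=-1.6014 (R=-1.0000) → pose (-1.6401, 1.0788, -1.6014)
step 6: θ'=-1.6014 (straight) → pose (-1.6937, -0.6704, -1.6014)

(-1.6937, -0.6704, -1.6014)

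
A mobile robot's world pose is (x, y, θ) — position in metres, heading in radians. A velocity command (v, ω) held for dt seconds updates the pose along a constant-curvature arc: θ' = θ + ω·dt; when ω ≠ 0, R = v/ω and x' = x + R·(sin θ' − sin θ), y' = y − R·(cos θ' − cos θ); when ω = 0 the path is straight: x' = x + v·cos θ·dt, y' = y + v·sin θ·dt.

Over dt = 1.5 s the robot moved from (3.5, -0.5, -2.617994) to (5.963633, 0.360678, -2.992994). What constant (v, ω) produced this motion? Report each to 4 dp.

Δθ = -2.992994 − -2.617994 = -0.375000
ω = Δθ/dt = -0.375000/1.5 = -0.2500
R = Δx/(sin θ' − sin θ) = 7.0000
v = R·ω = 7.0000·-0.2500 = -1.7500

v = -1.7500, ω = -0.2500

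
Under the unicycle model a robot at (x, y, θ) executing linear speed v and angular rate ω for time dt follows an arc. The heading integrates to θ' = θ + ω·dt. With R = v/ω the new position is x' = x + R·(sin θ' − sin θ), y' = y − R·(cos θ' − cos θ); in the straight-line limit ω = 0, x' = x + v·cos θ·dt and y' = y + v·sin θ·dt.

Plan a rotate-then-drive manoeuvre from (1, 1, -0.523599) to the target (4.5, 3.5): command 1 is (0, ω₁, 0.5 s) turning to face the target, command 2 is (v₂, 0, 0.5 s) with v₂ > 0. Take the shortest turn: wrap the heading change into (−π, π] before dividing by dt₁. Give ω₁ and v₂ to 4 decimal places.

ω₁ = 2.2877, v₂ = 8.6023

heading to target = atan2(3.5−1, 4.5−1) = 0.6202
Δθ = wrap(0.6202 − -0.5236) = 1.1438; ω₁ = Δθ/dt₁ = 2.2877
distance = √((4.5−1)² + (3.5−1)²) = 4.3012; v₂ = distance/dt₂ = 8.6023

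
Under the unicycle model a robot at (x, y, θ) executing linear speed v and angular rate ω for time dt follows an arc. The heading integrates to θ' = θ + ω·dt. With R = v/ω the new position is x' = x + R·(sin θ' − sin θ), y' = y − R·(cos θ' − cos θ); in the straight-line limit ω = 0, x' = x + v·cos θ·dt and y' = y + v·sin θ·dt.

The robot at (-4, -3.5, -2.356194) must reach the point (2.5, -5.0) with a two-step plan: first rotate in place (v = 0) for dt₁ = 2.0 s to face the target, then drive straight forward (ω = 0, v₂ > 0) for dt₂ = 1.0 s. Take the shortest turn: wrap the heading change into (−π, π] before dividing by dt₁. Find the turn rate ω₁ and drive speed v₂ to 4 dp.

heading to target = atan2(-5−-3.5, 2.5−-4) = -0.2268
Δθ = wrap(-0.2268 − -2.3562) = 2.1294; ω₁ = Δθ/dt₁ = 1.0647
distance = √((2.5−-4)² + (-5−-3.5)²) = 6.6708; v₂ = distance/dt₂ = 6.6708

ω₁ = 1.0647, v₂ = 6.6708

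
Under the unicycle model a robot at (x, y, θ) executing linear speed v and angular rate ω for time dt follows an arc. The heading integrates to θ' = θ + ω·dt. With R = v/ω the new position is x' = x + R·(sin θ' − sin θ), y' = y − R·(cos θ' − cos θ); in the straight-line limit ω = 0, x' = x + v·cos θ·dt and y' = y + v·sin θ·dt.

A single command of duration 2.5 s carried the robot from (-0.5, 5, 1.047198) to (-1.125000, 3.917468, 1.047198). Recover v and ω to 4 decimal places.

Δθ = 1.047198 − 1.047198 = 0.000000
ω = Δθ/dt = 0.000000/2.5 = 0.0000
ω = 0 → v = (Δx·cos θ + Δy·sin θ)/dt = -0.5000

v = -0.5000, ω = 0.0000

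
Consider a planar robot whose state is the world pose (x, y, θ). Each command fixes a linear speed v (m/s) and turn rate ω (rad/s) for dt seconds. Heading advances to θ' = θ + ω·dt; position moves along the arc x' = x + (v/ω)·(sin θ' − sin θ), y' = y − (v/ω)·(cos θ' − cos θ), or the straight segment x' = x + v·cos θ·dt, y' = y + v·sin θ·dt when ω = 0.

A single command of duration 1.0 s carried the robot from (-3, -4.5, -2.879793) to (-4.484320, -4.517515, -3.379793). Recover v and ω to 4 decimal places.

Δθ = -3.379793 − -2.879793 = -0.500000
ω = Δθ/dt = -0.500000/1.0 = -0.5000
R = Δx/(sin θ' − sin θ) = -3.0000
v = R·ω = -3.0000·-0.5000 = 1.5000

v = 1.5000, ω = -0.5000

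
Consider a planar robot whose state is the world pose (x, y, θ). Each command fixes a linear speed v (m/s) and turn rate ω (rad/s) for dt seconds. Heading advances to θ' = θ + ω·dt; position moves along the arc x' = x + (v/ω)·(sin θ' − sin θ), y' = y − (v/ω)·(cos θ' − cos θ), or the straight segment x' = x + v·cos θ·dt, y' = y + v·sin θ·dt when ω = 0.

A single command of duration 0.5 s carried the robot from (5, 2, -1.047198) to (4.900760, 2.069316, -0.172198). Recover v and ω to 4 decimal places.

v = -0.2500, ω = 1.7500

Δθ = -0.172198 − -1.047198 = 0.875000
ω = Δθ/dt = 0.875000/0.5 = 1.7500
R = Δx/(sin θ' − sin θ) = -0.1429
v = R·ω = -0.1429·1.7500 = -0.2500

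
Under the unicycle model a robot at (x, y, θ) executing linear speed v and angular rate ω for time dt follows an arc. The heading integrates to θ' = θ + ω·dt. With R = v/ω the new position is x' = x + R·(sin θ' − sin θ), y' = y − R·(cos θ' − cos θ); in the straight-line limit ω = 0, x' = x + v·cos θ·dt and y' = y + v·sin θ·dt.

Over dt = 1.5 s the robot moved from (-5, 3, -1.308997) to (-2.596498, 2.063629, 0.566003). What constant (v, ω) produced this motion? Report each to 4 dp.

Δθ = 0.566003 − -1.308997 = 1.875000
ω = Δθ/dt = 1.875000/1.5 = 1.2500
R = Δx/(sin θ' − sin θ) = 1.6000
v = R·ω = 1.6000·1.2500 = 2.0000

v = 2.0000, ω = 1.2500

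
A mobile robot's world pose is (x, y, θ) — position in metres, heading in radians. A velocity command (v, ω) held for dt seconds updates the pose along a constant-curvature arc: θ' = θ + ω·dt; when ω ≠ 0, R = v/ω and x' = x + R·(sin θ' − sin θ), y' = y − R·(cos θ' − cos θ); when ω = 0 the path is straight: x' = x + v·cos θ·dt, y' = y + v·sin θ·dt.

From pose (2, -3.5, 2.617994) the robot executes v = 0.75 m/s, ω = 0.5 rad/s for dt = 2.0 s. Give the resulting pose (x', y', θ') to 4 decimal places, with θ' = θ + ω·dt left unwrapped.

(0.5621, -3.4661, 3.6180)

θ' = 2.6180 + 0.5·2.0 = 3.6180
R = v/ω = 0.75/0.5 = 1.5000
x' = 2 + 1.5000·(sin 3.6180 − sin 2.6180) = 0.5621
y' = -3.5 − 1.5000·(cos 3.6180 − cos 2.6180) = -3.4661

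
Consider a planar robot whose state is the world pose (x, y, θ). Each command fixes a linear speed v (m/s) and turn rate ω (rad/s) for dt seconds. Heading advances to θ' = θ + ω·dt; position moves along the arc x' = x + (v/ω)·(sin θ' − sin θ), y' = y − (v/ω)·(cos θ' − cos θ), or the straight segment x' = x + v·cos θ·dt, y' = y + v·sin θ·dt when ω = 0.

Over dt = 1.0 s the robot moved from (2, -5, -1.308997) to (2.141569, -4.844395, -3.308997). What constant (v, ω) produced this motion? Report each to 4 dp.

Δθ = -3.308997 − -1.308997 = -2.000000
ω = Δθ/dt = -2.000000/1.0 = -2.0000
R = −Δy/(cos θ' − cos θ) = 0.1250
v = R·ω = 0.1250·-2.0000 = -0.2500

v = -0.2500, ω = -2.0000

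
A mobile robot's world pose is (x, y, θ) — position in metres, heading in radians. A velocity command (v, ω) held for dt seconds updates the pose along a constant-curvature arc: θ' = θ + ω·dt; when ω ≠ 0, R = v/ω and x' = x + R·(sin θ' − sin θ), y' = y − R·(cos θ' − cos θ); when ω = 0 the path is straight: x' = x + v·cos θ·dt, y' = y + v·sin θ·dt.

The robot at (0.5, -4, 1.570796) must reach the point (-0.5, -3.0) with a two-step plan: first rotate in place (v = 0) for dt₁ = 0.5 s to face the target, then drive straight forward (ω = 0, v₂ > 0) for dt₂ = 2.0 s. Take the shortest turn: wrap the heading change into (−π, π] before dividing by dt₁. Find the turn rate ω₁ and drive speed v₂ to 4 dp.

heading to target = atan2(-3−-4, -0.5−0.5) = 2.3562
Δθ = wrap(2.3562 − 1.5708) = 0.7854; ω₁ = Δθ/dt₁ = 1.5708
distance = √((-0.5−0.5)² + (-3−-4)²) = 1.4142; v₂ = distance/dt₂ = 0.7071

ω₁ = 1.5708, v₂ = 0.7071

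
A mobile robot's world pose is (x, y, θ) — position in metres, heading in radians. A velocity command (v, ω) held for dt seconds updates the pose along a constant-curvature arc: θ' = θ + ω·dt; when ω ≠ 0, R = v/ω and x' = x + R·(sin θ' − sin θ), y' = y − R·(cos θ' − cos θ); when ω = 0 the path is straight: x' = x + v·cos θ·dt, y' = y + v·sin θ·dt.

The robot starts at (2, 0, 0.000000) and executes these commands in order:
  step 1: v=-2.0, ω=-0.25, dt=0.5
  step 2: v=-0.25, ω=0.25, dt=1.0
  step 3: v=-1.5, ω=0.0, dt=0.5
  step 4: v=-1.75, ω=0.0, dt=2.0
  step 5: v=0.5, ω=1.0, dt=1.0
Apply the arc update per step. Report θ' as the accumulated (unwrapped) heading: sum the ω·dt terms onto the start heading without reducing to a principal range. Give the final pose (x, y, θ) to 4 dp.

(-3.0748, -0.1869, 1.1250)

step 1: θ'=-0.1250 (R=8.0000) → pose (1.0026, 0.0624, -0.1250)
step 2: θ'=0.1250 (R=-1.0000) → pose (0.7533, 0.0624, 0.1250)
step 3: θ'=0.1250 (straight) → pose (0.0091, -0.0311, 0.1250)
step 4: θ'=0.1250 (straight) → pose (-3.4636, -0.4674, 0.1250)
step 5: θ'=1.1250 (R=0.5000) → pose (-3.0748, -0.1869, 1.1250)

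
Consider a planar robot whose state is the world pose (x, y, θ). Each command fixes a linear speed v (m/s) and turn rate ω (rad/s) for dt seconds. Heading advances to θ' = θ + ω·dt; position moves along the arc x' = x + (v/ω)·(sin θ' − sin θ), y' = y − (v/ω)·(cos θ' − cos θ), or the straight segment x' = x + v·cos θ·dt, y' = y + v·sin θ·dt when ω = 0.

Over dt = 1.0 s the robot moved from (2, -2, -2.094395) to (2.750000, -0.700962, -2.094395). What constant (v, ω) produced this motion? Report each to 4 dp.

v = -1.5000, ω = 0.0000

Δθ = -2.094395 − -2.094395 = 0.000000
ω = Δθ/dt = 0.000000/1.0 = 0.0000
ω = 0 → v = (Δx·cos θ + Δy·sin θ)/dt = -1.5000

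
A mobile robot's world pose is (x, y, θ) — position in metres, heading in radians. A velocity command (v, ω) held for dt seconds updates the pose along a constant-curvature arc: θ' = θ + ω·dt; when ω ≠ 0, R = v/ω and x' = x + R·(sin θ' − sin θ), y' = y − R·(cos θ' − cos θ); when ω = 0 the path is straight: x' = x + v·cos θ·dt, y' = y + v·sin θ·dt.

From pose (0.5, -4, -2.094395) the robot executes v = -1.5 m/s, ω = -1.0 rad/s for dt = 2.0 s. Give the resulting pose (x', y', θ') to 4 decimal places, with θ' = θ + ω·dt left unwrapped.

θ' = -2.0944 + -1.0·2.0 = -4.0944
R = v/ω = -1.5/-1.0 = 1.5000
x' = 0.5 + 1.5000·(sin -4.0944 − sin -2.0944) = 3.0216
y' = -4 − 1.5000·(cos -4.0944 − cos -2.0944) = -3.8809

(3.0216, -3.8809, -4.0944)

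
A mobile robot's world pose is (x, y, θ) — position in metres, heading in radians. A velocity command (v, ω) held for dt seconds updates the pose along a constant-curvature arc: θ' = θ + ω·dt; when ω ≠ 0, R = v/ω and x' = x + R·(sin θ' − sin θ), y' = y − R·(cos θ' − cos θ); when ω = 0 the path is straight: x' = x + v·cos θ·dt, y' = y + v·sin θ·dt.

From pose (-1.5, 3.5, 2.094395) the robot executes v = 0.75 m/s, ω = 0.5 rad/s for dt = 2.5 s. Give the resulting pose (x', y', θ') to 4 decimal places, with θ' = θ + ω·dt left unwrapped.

(-3.1012, 4.2193, 3.3444)

θ' = 2.0944 + 0.5·2.5 = 3.3444
R = v/ω = 0.75/0.5 = 1.5000
x' = -1.5 + 1.5000·(sin 3.3444 − sin 2.0944) = -3.1012
y' = 3.5 − 1.5000·(cos 3.3444 − cos 2.0944) = 4.2193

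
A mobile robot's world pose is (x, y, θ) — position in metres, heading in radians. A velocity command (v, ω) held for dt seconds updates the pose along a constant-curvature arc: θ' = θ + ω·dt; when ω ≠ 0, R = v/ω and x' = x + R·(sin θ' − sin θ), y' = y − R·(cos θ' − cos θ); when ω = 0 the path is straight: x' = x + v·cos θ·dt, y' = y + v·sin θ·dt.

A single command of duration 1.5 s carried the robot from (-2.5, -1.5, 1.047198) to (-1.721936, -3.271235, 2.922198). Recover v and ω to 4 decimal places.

Δθ = 2.922198 − 1.047198 = 1.875000
ω = Δθ/dt = 1.875000/1.5 = 1.2500
R = −Δy/(cos θ' − cos θ) = -1.2000
v = R·ω = -1.2000·1.2500 = -1.5000

v = -1.5000, ω = 1.2500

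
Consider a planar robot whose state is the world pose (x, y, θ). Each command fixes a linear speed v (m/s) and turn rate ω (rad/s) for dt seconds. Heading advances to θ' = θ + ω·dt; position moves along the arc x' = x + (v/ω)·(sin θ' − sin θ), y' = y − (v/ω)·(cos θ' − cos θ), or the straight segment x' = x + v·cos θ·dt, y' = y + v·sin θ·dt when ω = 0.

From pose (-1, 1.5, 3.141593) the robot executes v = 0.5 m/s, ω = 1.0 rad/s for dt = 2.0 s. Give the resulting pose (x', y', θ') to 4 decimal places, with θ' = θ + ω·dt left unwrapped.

(-1.4546, 0.7919, 5.1416)

θ' = 3.1416 + 1.0·2.0 = 5.1416
R = v/ω = 0.5/1.0 = 0.5000
x' = -1 + 0.5000·(sin 5.1416 − sin 3.1416) = -1.4546
y' = 1.5 − 0.5000·(cos 5.1416 − cos 3.1416) = 0.7919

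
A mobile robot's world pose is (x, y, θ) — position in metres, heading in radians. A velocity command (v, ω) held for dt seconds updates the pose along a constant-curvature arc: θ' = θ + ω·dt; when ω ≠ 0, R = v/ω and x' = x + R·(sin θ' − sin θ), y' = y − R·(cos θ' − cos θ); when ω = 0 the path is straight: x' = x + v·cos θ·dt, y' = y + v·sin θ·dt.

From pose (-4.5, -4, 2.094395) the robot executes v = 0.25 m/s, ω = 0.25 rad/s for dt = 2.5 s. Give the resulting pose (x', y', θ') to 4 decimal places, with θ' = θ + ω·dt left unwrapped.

(-4.9563, -3.5878, 2.7194)

θ' = 2.0944 + 0.25·2.5 = 2.7194
R = v/ω = 0.25/0.25 = 1.0000
x' = -4.5 + 1.0000·(sin 2.7194 − sin 2.0944) = -4.9563
y' = -4 − 1.0000·(cos 2.7194 − cos 2.0944) = -3.5878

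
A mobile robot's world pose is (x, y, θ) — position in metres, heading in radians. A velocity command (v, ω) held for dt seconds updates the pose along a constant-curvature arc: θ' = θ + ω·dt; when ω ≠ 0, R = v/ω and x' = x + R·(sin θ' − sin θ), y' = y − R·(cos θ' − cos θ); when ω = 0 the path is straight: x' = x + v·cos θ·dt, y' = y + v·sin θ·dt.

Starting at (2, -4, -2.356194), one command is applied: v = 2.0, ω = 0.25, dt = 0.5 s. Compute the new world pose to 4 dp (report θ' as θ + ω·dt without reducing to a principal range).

θ' = -2.3562 + 0.25·0.5 = -2.2312
R = v/ω = 2.0/0.25 = 8.0000
x' = 2 + 8.0000·(sin -2.2312 − sin -2.3562) = 1.3389
y' = -4 − 8.0000·(cos -2.2312 − cos -2.3562) = -4.7494

(1.3389, -4.7494, -2.2312)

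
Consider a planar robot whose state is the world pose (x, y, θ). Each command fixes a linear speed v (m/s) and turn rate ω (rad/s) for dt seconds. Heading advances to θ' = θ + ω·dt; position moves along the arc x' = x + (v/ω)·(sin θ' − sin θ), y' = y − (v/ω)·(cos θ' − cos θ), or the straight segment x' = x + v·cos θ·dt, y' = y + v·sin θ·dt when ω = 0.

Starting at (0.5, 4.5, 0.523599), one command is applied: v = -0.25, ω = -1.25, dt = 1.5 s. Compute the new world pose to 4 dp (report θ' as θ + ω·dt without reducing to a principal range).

(0.2048, 4.6297, -1.3514)

θ' = 0.5236 + -1.25·1.5 = -1.3514
R = v/ω = -0.25/-1.25 = 0.2000
x' = 0.5 + 0.2000·(sin -1.3514 − sin 0.5236) = 0.2048
y' = 4.5 − 0.2000·(cos -1.3514 − cos 0.5236) = 4.6297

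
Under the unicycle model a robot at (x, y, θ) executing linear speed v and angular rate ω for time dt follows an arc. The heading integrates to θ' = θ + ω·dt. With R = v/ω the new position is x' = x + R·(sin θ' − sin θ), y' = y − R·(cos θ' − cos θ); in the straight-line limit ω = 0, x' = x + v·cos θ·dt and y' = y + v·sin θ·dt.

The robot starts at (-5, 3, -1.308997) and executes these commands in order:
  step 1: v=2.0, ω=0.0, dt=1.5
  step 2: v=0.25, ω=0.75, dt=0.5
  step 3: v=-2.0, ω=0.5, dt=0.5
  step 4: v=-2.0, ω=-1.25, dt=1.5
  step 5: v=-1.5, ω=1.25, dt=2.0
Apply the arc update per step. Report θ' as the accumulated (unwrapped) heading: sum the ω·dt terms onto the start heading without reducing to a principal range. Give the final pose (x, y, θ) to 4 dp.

(-5.3167, 5.4881, -0.0590)

step 1: θ'=-1.3090 (straight) → pose (-4.2235, 0.1022, -1.3090)
step 2: θ'=-0.9340 (R=0.3333) → pose (-4.1696, -0.0097, -0.9340)
step 3: θ'=-0.6840 (R=-4.0000) → pose (-4.8580, 0.7120, -0.6840)
step 4: θ'=-2.5590 (R=1.6000) → pose (-4.7273, 3.2881, -2.5590)
step 5: θ'=-0.0590 (R=-1.2000) → pose (-5.3167, 5.4881, -0.0590)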